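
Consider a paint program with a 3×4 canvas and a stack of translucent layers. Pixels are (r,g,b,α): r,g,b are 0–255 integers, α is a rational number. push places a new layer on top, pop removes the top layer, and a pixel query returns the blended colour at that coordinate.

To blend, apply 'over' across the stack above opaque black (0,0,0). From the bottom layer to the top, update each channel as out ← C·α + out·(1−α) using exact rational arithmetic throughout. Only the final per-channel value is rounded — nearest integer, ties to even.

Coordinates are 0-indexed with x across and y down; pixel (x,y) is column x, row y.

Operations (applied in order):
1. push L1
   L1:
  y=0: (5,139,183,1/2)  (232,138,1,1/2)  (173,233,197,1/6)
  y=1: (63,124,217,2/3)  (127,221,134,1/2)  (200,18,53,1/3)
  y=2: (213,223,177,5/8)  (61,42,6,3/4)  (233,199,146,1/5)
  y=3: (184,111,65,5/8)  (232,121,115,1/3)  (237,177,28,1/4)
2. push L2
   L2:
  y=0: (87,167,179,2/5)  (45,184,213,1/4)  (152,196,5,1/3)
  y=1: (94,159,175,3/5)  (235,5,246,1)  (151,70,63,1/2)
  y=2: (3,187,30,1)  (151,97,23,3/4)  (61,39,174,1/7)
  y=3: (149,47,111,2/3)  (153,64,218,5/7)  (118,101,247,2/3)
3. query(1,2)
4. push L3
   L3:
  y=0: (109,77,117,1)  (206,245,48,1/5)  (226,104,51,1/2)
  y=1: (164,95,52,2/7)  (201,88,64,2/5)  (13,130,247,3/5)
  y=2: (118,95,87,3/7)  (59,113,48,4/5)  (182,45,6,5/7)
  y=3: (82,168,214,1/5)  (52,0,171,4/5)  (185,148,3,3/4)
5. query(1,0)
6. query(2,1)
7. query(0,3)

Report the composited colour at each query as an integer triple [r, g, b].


at x=1,y=2 over L1,L2:
L1 α=3/4: [183/4, 63/2, 9/2]
L2 α=3/4: [1995/16, 645/8, 147/8]
= [125, 81, 18]

(1,0) stack=L1,L2,L3; from [0,0,0]:
after L1 α=1/2: [116, 69, 1/2]
after L2 α=1/4: [393/4, 391/4, 429/8]
after L3 α=1/5: [599/5, 636/5, 105/2]
rounded: [120, 127, 52]

(2,1) stack=L1,L2,L3; from [0,0,0]:
L1 α=1/3: [200/3, 6, 53/3]
L2 α=1/2: [653/6, 38, 121/3]
L3 α=3/5: [154/3, 466/5, 493/3]
= [51, 93, 164]

at x=0,y=3 over L1,L2,L3:
+L1 (α=5/8) → [115, 555/8, 325/8]
+L2 (α=2/3) → [413/3, 1307/24, 2101/24]
+L3 (α=1/5) → [1898/15, 463/6, 677/6]
rounded: [127, 77, 113]


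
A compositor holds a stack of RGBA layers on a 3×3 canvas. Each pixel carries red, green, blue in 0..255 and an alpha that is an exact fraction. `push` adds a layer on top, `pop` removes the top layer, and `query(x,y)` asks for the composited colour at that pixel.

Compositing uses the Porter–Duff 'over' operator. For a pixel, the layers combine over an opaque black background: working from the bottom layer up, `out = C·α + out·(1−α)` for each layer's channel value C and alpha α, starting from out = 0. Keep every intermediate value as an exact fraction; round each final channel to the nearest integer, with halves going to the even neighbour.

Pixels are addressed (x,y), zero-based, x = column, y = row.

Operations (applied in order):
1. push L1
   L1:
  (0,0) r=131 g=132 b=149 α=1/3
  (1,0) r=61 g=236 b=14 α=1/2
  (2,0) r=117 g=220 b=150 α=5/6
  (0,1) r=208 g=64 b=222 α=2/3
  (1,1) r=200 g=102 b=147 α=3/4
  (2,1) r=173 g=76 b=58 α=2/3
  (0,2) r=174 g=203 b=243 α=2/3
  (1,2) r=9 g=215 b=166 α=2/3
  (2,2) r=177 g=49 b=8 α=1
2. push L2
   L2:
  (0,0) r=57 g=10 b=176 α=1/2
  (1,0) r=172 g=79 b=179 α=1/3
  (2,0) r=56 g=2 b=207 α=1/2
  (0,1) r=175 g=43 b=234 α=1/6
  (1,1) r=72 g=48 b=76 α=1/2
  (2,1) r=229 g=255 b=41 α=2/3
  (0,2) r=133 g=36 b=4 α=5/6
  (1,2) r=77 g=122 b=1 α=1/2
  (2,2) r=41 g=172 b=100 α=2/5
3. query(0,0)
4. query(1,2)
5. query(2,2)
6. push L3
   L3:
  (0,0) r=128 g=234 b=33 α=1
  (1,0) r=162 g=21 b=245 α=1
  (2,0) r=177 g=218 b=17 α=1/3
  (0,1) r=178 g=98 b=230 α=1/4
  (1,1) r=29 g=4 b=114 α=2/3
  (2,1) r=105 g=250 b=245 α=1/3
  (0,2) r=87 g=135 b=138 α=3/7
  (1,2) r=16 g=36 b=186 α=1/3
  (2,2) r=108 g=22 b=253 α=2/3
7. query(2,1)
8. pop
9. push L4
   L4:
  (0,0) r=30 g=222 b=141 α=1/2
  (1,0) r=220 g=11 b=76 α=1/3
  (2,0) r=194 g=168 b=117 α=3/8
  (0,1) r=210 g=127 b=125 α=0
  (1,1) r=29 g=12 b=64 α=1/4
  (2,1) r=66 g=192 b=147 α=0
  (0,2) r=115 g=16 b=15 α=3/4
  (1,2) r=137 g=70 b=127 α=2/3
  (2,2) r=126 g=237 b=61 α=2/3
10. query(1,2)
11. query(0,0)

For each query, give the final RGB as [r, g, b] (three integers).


(0,0) stack=L1,L2; from [0,0,0]:
L1 α=1/3: [131/3, 44, 149/3]
L2 α=1/2: [151/3, 27, 677/6]
→ [50, 27, 113]

(1,2) stack=L1,L2; from [0,0,0]:
after L1 α=2/3: [6, 430/3, 332/3]
after L2 α=1/2: [83/2, 398/3, 335/6]
rounded: [42, 133, 56]

(2,2) stack=L1,L2; from [0,0,0]:
after L1 α=1: [177, 49, 8]
after L2 α=2/5: [613/5, 491/5, 224/5]
= [123, 98, 45]

(2,1) stack=L1,L2,L3; from [0,0,0]:
after L1 α=2/3: [346/3, 152/3, 116/3]
after L2 α=2/3: [1720/9, 1682/9, 362/9]
after L3 α=1/3: [4385/27, 5614/27, 2929/27]
rounded: [162, 208, 108]

at x=1,y=2 over L1,L2,L4:
after L1 α=2/3: [6, 430/3, 332/3]
after L2 α=1/2: [83/2, 398/3, 335/6]
after L4 α=2/3: [631/6, 818/9, 1859/18]
= [105, 91, 103]

at x=0,y=0 over L1,L2,L4:
+L1 (α=1/3) → [131/3, 44, 149/3]
+L2 (α=1/2) → [151/3, 27, 677/6]
+L4 (α=1/2) → [241/6, 249/2, 1523/12]
= [40, 124, 127]


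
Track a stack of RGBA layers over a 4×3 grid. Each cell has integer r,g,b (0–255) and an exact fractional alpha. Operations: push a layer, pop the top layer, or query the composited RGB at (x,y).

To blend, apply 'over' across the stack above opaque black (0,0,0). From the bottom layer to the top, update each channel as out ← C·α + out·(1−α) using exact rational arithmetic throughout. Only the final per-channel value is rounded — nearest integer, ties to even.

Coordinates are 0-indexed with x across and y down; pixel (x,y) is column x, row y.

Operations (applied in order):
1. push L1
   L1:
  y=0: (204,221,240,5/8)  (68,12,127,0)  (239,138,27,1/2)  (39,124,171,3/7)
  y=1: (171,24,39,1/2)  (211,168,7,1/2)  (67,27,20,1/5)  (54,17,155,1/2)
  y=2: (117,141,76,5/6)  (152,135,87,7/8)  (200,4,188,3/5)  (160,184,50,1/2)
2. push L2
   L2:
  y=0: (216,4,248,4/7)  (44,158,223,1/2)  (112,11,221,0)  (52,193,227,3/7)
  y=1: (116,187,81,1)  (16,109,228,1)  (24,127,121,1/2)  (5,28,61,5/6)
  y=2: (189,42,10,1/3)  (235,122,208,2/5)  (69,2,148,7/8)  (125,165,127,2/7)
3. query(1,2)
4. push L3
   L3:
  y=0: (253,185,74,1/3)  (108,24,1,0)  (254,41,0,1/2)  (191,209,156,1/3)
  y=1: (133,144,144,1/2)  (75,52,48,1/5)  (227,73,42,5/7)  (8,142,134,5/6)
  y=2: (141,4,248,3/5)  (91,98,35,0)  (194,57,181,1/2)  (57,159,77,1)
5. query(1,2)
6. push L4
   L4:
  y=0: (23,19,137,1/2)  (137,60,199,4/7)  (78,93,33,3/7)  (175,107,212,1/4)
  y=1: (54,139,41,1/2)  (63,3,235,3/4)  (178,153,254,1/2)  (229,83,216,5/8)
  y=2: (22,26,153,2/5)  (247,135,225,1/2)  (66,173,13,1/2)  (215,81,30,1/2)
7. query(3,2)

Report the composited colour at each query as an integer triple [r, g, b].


at x=1,y=2 over L1,L2:
+L1 (α=7/8) → [133, 945/8, 609/8]
+L2 (α=2/5) → [869/5, 4787/40, 1031/8]
rounded: [174, 120, 129]

at x=1,y=2 over L1,L2,L3:
L1 α=7/8: [133, 945/8, 609/8]
L2 α=2/5: [869/5, 4787/40, 1031/8]
L3 α=0: [869/5, 4787/40, 1031/8]
rounded: [174, 120, 129]

query (3,2) [L1,L2,L3,L4] — begin 0,0,0
+L1 (α=1/2) → [80, 92, 25]
+L2 (α=2/7) → [650/7, 790/7, 379/7]
+L3 (α=1) → [57, 159, 77]
+L4 (α=1/2) → [136, 120, 107/2]
= [136, 120, 54]


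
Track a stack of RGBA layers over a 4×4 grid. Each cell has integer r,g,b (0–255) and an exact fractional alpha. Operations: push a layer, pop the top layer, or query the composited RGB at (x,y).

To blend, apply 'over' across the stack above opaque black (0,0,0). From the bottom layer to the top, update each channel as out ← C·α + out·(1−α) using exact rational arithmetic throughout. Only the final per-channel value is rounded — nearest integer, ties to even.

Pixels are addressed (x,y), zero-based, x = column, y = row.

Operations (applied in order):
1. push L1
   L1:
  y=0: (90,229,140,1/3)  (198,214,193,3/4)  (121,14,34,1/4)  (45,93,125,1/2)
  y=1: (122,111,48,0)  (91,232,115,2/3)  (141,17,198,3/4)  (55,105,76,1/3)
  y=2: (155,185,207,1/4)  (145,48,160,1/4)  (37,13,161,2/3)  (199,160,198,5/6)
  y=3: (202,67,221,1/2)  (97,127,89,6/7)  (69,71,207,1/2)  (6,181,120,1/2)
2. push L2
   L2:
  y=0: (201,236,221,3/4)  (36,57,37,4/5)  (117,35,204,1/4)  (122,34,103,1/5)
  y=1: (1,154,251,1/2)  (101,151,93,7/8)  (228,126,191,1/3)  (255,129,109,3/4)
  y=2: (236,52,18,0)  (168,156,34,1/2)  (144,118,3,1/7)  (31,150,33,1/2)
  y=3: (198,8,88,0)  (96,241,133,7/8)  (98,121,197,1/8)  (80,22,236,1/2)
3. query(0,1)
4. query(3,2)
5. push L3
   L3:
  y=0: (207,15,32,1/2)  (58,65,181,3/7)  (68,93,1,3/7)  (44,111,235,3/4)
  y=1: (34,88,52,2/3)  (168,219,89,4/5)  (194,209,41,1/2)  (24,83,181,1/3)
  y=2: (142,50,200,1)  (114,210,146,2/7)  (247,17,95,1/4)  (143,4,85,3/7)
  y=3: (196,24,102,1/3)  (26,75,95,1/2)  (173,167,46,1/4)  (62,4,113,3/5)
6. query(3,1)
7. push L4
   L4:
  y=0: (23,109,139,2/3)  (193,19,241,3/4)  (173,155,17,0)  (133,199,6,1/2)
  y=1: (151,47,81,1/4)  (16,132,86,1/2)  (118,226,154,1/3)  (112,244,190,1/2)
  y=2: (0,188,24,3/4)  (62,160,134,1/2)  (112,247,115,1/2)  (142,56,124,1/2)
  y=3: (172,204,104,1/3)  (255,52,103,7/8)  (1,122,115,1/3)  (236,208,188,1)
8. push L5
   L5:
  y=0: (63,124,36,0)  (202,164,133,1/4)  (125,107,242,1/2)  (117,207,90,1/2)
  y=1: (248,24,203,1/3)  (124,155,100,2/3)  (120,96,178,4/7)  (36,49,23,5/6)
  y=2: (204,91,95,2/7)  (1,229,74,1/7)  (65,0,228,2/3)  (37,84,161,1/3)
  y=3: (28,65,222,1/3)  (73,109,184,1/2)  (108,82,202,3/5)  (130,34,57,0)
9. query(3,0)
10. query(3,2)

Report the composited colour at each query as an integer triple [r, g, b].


(0,1) stack=L1,L2; from [0,0,0]:
after L1 α=0: [0, 0, 0]
after L2 α=1/2: [1/2, 77, 251/2]
rounded: [0, 77, 126]

(3,2) stack=L1,L2; from [0,0,0]:
L1 α=5/6: [995/6, 400/3, 165]
L2 α=1/2: [1181/12, 425/3, 99]
→ [98, 142, 99]

query (3,1) [L1,L2,L3] — begin 0,0,0
L1 α=1/3: [55/3, 35, 76/3]
L2 α=3/4: [1175/6, 211/2, 1057/12]
L3 α=1/3: [1247/9, 98, 2143/18]
= [139, 98, 119]

(3,0) stack=L1,L2,L3,L4,L5; from [0,0,0]:
+L1 (α=1/2) → [45/2, 93/2, 125/2]
+L2 (α=1/5) → [212/5, 44, 353/5]
+L3 (α=3/4) → [218/5, 377/4, 1939/10]
+L4 (α=1/2) → [883/10, 1173/8, 1999/20]
+L5 (α=1/2) → [2053/20, 2829/16, 3799/40]
rounded: [103, 177, 95]

at x=3,y=2 over L1,L2,L3,L4,L5:
after L1 α=5/6: [995/6, 400/3, 165]
after L2 α=1/2: [1181/12, 425/3, 99]
after L3 α=3/7: [2468/21, 248/3, 93]
after L4 α=1/2: [2725/21, 208/3, 217/2]
after L5 α=1/3: [6227/63, 668/9, 126]
→ [99, 74, 126]


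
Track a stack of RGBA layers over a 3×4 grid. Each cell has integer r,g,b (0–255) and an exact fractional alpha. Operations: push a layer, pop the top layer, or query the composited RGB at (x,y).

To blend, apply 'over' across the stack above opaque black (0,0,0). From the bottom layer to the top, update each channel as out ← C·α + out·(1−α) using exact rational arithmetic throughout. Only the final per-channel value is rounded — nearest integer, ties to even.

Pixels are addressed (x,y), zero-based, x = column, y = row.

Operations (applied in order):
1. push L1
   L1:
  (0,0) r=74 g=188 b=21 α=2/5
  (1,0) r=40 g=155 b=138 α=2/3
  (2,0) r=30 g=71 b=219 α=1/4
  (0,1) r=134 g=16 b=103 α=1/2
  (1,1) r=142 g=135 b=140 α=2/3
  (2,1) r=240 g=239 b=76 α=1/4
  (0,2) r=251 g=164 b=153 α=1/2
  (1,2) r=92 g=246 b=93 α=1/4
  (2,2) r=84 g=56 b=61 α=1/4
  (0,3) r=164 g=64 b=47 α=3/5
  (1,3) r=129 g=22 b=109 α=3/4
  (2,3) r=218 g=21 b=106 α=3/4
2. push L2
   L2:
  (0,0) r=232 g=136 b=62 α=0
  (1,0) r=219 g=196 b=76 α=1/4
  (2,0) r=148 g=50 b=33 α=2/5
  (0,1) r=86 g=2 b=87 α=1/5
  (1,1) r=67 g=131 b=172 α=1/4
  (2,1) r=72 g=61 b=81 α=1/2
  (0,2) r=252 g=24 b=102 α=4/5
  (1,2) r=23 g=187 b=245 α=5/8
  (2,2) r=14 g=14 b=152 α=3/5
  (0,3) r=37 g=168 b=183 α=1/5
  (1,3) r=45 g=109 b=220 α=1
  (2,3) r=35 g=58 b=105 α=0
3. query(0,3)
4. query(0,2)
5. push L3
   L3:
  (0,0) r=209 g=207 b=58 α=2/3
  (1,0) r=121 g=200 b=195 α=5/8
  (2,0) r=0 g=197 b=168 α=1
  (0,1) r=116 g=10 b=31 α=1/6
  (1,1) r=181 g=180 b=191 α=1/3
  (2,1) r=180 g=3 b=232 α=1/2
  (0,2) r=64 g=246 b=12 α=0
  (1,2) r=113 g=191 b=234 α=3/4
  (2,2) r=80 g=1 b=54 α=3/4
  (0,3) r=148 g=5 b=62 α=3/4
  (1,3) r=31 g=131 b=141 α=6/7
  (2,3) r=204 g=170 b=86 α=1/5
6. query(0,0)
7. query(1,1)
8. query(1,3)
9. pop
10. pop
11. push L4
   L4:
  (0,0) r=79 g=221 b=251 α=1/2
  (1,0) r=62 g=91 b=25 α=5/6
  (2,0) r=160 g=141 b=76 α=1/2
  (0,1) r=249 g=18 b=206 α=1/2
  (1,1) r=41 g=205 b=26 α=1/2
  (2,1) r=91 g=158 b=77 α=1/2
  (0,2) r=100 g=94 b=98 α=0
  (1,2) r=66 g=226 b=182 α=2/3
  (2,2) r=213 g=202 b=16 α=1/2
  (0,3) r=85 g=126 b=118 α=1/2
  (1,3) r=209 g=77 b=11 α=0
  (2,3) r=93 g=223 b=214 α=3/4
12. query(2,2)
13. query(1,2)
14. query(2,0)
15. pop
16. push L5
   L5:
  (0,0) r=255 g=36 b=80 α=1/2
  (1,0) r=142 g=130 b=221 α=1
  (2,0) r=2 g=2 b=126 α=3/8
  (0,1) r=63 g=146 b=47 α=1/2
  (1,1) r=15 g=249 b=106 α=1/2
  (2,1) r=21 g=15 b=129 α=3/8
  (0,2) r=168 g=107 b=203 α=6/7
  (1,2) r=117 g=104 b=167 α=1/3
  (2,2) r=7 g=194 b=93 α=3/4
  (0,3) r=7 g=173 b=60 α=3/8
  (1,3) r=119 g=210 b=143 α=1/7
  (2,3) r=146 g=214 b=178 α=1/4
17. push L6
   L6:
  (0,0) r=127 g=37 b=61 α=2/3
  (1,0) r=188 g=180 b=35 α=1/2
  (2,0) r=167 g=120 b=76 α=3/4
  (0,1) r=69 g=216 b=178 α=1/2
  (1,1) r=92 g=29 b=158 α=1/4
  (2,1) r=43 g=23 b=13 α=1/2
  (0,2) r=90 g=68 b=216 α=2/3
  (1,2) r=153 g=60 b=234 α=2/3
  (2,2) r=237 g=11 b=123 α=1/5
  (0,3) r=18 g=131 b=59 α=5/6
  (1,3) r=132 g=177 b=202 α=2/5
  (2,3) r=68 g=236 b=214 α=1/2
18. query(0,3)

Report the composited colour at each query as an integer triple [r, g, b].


query (0,3) [L1,L2] — begin 0,0,0
+L1 (α=3/5) → [492/5, 192/5, 141/5]
+L2 (α=1/5) → [2153/25, 1608/25, 1479/25]
= [86, 64, 59]

at x=0,y=2 over L1,L2:
after L1 α=1/2: [251/2, 82, 153/2]
after L2 α=4/5: [2267/10, 178/5, 969/10]
rounded: [227, 36, 97]

at x=0,y=0 over L1,L2,L3:
L1 α=2/5: [148/5, 376/5, 42/5]
L2 α=0: [148/5, 376/5, 42/5]
L3 α=2/3: [746/5, 2446/15, 622/15]
rounded: [149, 163, 41]

at x=1,y=1 over L1,L2,L3:
after L1 α=2/3: [284/3, 90, 280/3]
after L2 α=1/4: [351/4, 401/4, 113]
after L3 α=1/3: [713/6, 761/6, 139]
= [119, 127, 139]

(1,3) stack=L1,L2,L3; from [0,0,0]:
+L1 (α=3/4) → [387/4, 33/2, 327/4]
+L2 (α=1) → [45, 109, 220]
+L3 (α=6/7) → [33, 895/7, 1066/7]
rounded: [33, 128, 152]

at x=2,y=2 over L1,L4:
L1 α=1/4: [21, 14, 61/4]
L4 α=1/2: [117, 108, 125/8]
= [117, 108, 16]

query (1,2) [L1,L4] — begin 0,0,0
+L1 (α=1/4) → [23, 123/2, 93/4]
+L4 (α=2/3) → [155/3, 1027/6, 1549/12]
rounded: [52, 171, 129]

at x=2,y=0 over L1,L4:
+L1 (α=1/4) → [15/2, 71/4, 219/4]
+L4 (α=1/2) → [335/4, 635/8, 523/8]
= [84, 79, 65]

(0,3) stack=L1,L5,L6; from [0,0,0]:
L1 α=3/5: [492/5, 192/5, 141/5]
L5 α=3/8: [513/8, 711/8, 321/8]
L6 α=5/6: [411/16, 5951/48, 2681/48]
→ [26, 124, 56]


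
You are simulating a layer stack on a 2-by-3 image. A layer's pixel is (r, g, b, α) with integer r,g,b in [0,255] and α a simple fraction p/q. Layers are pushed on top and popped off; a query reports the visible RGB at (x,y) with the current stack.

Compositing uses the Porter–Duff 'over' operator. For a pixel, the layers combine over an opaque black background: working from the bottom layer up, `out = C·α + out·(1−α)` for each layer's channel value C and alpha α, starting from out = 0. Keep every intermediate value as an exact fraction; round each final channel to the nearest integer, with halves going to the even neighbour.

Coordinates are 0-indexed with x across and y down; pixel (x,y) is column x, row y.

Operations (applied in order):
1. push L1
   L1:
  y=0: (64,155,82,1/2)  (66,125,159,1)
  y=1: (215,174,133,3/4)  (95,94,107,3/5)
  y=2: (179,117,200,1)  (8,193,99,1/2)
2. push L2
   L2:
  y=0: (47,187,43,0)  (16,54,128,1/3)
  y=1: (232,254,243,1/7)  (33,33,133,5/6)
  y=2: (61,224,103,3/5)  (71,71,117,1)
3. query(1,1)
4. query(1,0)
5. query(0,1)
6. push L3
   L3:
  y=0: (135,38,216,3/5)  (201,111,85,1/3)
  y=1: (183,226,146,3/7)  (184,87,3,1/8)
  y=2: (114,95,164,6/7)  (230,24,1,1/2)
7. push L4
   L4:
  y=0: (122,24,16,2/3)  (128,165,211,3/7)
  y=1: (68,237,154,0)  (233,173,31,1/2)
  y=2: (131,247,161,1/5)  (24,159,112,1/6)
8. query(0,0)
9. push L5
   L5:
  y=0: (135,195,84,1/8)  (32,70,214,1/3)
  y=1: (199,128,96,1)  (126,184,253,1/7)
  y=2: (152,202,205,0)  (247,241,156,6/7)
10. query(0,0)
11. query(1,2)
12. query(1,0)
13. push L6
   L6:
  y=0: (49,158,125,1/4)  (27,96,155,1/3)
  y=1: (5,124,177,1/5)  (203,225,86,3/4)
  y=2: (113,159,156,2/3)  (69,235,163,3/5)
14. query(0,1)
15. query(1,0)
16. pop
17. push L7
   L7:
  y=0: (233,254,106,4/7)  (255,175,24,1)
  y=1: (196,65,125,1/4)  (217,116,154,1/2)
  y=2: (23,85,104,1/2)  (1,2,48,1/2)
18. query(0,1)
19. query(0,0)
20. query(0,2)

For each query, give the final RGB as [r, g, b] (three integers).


at x=1,y=1 over L1,L2:
after L1 α=3/5: [57, 282/5, 321/5]
after L2 α=5/6: [37, 369/10, 1823/15]
→ [37, 37, 122]

(1,0) stack=L1,L2; from [0,0,0]:
after L1 α=1: [66, 125, 159]
after L2 α=1/3: [148/3, 304/3, 446/3]
rounded: [49, 101, 149]

(0,1) stack=L1,L2; from [0,0,0]:
L1 α=3/4: [645/4, 261/2, 399/4]
L2 α=1/7: [2399/14, 1037/7, 1683/14]
→ [171, 148, 120]

query (0,0) [L1,L2,L3,L4] — begin 0,0,0
+L1 (α=1/2) → [32, 155/2, 41]
+L2 (α=0) → [32, 155/2, 41]
+L3 (α=3/5) → [469/5, 269/5, 146]
+L4 (α=2/3) → [563/5, 509/15, 178/3]
→ [113, 34, 59]

(0,0) stack=L1,L2,L3,L4,L5; from [0,0,0]:
after L1 α=1/2: [32, 155/2, 41]
after L2 α=0: [32, 155/2, 41]
after L3 α=3/5: [469/5, 269/5, 146]
after L4 α=2/3: [563/5, 509/15, 178/3]
after L5 α=1/8: [577/5, 811/15, 749/12]
rounded: [115, 54, 62]

query (1,2) [L1,L2,L3,L4,L5] — begin 0,0,0
+L1 (α=1/2) → [4, 193/2, 99/2]
+L2 (α=1) → [71, 71, 117]
+L3 (α=1/2) → [301/2, 95/2, 59]
+L4 (α=1/6) → [1553/12, 793/12, 407/6]
+L5 (α=6/7) → [19337/84, 18145/84, 6023/42]
= [230, 216, 143]

query (1,0) [L1,L2,L3,L4,L5] — begin 0,0,0
+L1 (α=1) → [66, 125, 159]
+L2 (α=1/3) → [148/3, 304/3, 446/3]
+L3 (α=1/3) → [899/9, 941/9, 1147/9]
+L4 (α=3/7) → [7052/63, 8219/63, 10285/63]
+L5 (α=1/3) → [16120/189, 20848/189, 34052/189]
rounded: [85, 110, 180]

query (0,1) [L1,L2,L3,L4,L5,L6] — begin 0,0,0
after L1 α=3/4: [645/4, 261/2, 399/4]
after L2 α=1/7: [2399/14, 1037/7, 1683/14]
after L3 α=3/7: [8641/49, 8894/49, 6432/49]
after L4 α=0: [8641/49, 8894/49, 6432/49]
after L5 α=1: [199, 128, 96]
after L6 α=1/5: [801/5, 636/5, 561/5]
→ [160, 127, 112]

(1,0) stack=L1,L2,L3,L4,L5,L6; from [0,0,0]:
L1 α=1: [66, 125, 159]
L2 α=1/3: [148/3, 304/3, 446/3]
L3 α=1/3: [899/9, 941/9, 1147/9]
L4 α=3/7: [7052/63, 8219/63, 10285/63]
L5 α=1/3: [16120/189, 20848/189, 34052/189]
L6 α=1/3: [37343/567, 59840/567, 97399/567]
= [66, 106, 172]

query (0,1) [L1,L2,L3,L4,L5,L7] — begin 0,0,0
after L1 α=3/4: [645/4, 261/2, 399/4]
after L2 α=1/7: [2399/14, 1037/7, 1683/14]
after L3 α=3/7: [8641/49, 8894/49, 6432/49]
after L4 α=0: [8641/49, 8894/49, 6432/49]
after L5 α=1: [199, 128, 96]
after L7 α=1/4: [793/4, 449/4, 413/4]
→ [198, 112, 103]

query (0,0) [L1,L2,L3,L4,L5,L7] — begin 0,0,0
+L1 (α=1/2) → [32, 155/2, 41]
+L2 (α=0) → [32, 155/2, 41]
+L3 (α=3/5) → [469/5, 269/5, 146]
+L4 (α=2/3) → [563/5, 509/15, 178/3]
+L5 (α=1/8) → [577/5, 811/15, 749/12]
+L7 (α=4/7) → [913/5, 5891/35, 2445/28]
= [183, 168, 87]

at x=0,y=2 over L1,L2,L3,L4,L5,L7:
L1 α=1: [179, 117, 200]
L2 α=3/5: [541/5, 906/5, 709/5]
L3 α=6/7: [3961/35, 3756/35, 5629/35]
L4 α=1/5: [20429/175, 23669/175, 28151/175]
L5 α=0: [20429/175, 23669/175, 28151/175]
L7 α=1/2: [12227/175, 19272/175, 46351/350]
rounded: [70, 110, 132]


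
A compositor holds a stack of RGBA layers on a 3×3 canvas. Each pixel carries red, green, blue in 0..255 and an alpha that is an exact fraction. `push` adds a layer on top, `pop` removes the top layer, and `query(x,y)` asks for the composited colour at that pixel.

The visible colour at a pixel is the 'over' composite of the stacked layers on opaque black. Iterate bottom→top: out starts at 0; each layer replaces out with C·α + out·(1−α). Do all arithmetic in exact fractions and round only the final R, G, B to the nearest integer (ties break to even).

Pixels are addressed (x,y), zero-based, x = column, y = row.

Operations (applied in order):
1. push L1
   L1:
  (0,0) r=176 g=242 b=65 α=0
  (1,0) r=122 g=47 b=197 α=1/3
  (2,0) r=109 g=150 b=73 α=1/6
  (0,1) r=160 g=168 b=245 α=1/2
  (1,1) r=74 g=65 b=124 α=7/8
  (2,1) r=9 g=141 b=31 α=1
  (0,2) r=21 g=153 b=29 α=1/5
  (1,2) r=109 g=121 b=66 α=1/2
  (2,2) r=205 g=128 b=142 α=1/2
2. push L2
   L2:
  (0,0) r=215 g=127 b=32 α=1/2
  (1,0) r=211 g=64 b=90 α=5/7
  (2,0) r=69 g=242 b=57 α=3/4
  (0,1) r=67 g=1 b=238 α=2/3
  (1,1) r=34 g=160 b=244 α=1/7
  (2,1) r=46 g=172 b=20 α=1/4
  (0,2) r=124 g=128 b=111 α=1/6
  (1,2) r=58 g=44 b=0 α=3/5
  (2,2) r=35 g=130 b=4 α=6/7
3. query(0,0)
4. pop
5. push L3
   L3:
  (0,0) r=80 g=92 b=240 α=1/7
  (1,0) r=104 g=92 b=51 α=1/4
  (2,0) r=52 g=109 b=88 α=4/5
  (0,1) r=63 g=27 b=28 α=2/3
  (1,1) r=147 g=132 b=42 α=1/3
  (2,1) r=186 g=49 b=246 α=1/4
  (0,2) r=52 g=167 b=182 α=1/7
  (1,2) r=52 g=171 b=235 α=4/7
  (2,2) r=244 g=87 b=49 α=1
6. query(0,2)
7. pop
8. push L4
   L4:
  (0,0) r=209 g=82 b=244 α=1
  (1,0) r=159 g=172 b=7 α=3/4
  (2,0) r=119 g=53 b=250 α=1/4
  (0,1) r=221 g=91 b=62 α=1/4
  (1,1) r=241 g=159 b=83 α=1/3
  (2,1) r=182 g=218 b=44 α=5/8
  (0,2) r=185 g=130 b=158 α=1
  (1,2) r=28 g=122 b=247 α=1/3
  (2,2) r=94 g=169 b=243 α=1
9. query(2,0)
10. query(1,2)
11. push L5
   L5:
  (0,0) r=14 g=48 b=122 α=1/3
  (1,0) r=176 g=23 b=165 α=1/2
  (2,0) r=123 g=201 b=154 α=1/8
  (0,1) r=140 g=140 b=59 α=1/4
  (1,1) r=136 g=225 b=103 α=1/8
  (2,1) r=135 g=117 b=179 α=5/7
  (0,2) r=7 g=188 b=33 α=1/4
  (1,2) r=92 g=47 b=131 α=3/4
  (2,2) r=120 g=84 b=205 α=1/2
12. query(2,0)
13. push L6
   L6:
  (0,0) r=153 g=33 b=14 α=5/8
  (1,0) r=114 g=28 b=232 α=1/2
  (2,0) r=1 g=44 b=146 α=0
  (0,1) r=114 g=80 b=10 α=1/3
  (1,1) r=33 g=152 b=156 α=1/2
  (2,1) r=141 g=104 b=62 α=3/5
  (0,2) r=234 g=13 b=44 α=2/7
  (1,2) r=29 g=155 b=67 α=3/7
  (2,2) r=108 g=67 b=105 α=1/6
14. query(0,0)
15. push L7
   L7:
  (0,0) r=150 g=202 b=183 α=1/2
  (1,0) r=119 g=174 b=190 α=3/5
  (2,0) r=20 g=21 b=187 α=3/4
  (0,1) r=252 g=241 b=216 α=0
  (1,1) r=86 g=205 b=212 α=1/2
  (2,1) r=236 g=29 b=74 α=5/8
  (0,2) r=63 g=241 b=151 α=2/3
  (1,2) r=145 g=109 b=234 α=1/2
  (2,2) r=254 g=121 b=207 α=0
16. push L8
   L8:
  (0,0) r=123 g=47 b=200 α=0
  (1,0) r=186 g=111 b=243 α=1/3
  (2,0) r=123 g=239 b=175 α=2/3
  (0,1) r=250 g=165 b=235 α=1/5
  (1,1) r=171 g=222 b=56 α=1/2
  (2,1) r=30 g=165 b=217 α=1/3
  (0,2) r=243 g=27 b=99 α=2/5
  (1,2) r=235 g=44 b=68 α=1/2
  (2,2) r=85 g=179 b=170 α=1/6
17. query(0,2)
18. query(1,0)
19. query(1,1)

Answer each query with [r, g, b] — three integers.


at x=0,y=0 over L1,L2:
+L1 (α=0) → [0, 0, 0]
+L2 (α=1/2) → [215/2, 127/2, 16]
→ [108, 64, 16]

query (0,2) [L1,L3] — begin 0,0,0
after L1 α=1/5: [21/5, 153/5, 29/5]
after L3 α=1/7: [386/35, 1753/35, 1084/35]
rounded: [11, 50, 31]

at x=2,y=0 over L1,L4:
L1 α=1/6: [109/6, 25, 73/6]
L4 α=1/4: [347/8, 32, 573/8]
→ [43, 32, 72]

query (1,2) [L1,L4] — begin 0,0,0
+L1 (α=1/2) → [109/2, 121/2, 33]
+L4 (α=1/3) → [137/3, 81, 313/3]
→ [46, 81, 104]

query (2,0) [L1,L4,L5] — begin 0,0,0
L1 α=1/6: [109/6, 25, 73/6]
L4 α=1/4: [347/8, 32, 573/8]
L5 α=1/8: [3413/64, 425/8, 5243/64]
→ [53, 53, 82]

(0,0) stack=L1,L4,L5,L6; from [0,0,0]:
+L1 (α=0) → [0, 0, 0]
+L4 (α=1) → [209, 82, 244]
+L5 (α=1/3) → [144, 212/3, 610/3]
+L6 (α=5/8) → [1197/8, 377/8, 85]
= [150, 47, 85]

(0,2) stack=L1,L4,L5,L6,L7,L8; from [0,0,0]:
after L1 α=1/5: [21/5, 153/5, 29/5]
after L4 α=1: [185, 130, 158]
after L5 α=1/4: [281/2, 289/2, 507/4]
after L6 α=2/7: [2341/14, 1497/14, 2887/28]
after L7 α=2/3: [4105/42, 8245/42, 3781/28]
after L8 α=2/5: [10909/70, 9001/70, 16887/140]
→ [156, 129, 121]

query (1,0) [L1,L4,L5,L6,L7,L8] — begin 0,0,0
+L1 (α=1/3) → [122/3, 47/3, 197/3]
+L4 (α=3/4) → [1553/12, 1595/12, 65/3]
+L5 (α=1/2) → [3665/24, 1871/24, 280/3]
+L6 (α=1/2) → [6401/48, 2543/48, 488/3]
+L7 (α=3/5) → [14969/120, 15071/120, 2686/15]
+L8 (α=1/3) → [26129/180, 21731/180, 9017/45]
→ [145, 121, 200]

(1,1) stack=L1,L4,L5,L6,L7,L8; from [0,0,0]:
+L1 (α=7/8) → [259/4, 455/8, 217/2]
+L4 (α=1/3) → [247/2, 1091/12, 100]
+L5 (α=1/8) → [2001/16, 10337/96, 803/8]
+L6 (α=1/2) → [2529/32, 24929/192, 2051/16]
+L7 (α=1/2) → [5281/64, 64289/384, 5443/32]
+L8 (α=1/2) → [16225/128, 149537/768, 7235/64]
= [127, 195, 113]


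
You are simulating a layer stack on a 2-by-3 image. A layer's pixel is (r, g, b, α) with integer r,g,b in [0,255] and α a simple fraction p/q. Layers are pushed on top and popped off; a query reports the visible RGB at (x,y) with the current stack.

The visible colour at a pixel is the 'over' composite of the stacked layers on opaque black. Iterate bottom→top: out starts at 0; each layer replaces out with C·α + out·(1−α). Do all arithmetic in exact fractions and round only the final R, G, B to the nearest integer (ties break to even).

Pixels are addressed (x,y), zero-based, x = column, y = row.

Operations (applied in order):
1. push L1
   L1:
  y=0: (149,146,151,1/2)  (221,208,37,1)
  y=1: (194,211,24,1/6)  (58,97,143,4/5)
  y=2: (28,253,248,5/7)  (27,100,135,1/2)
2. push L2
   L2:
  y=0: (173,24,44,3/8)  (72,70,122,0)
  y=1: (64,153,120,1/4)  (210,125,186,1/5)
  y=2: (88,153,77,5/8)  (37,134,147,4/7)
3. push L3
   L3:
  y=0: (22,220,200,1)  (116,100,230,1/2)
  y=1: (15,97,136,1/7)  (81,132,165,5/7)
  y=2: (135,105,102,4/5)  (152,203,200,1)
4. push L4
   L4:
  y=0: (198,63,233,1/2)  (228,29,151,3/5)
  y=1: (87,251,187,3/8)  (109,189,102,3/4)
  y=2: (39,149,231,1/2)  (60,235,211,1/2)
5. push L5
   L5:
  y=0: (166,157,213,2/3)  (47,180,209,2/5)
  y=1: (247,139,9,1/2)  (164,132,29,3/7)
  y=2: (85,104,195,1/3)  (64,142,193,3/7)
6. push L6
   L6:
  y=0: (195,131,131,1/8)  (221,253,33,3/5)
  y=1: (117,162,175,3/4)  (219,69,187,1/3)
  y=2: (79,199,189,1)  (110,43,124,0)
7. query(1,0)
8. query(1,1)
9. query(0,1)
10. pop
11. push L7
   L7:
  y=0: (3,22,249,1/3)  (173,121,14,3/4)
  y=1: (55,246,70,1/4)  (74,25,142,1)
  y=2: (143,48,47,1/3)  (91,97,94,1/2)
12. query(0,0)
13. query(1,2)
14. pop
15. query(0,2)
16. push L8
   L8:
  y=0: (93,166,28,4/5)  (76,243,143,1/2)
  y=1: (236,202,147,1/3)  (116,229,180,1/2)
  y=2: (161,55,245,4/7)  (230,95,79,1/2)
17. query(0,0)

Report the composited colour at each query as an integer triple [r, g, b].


(1,0) stack=L1,L2,L3,L4,L5,L6; from [0,0,0]:
after L1 α=1: [221, 208, 37]
after L2 α=0: [221, 208, 37]
after L3 α=1/2: [337/2, 154, 267/2]
after L4 α=3/5: [1021/5, 79, 144]
after L5 α=2/5: [3533/25, 597/5, 170]
after L6 α=3/5: [23641/125, 4989/25, 439/5]
= [189, 200, 88]

at x=1,y=1 over L1,L2,L3,L4,L5,L6:
+L1 (α=4/5) → [232/5, 388/5, 572/5]
+L2 (α=1/5) → [1978/25, 2177/25, 3218/25]
+L3 (α=5/7) → [14081/175, 20854/175, 27061/175]
+L4 (α=3/4) → [35653/350, 120079/700, 80611/700]
+L5 (α=3/7) → [157406/1225, 189379/1225, 95836/1225]
+L6 (α=1/3) → [583087/3675, 463283/3675, 140249/1225]
= [159, 126, 114]

at x=0,y=1 over L1,L2,L3,L4,L5,L6:
L1 α=1/6: [97/3, 211/6, 4]
L2 α=1/4: [161/4, 517/8, 33]
L3 α=1/7: [513/14, 277/4, 334/7]
L4 α=3/8: [6219/112, 4397/32, 5597/56]
L5 α=1/2: [33883/224, 8845/64, 6101/112]
L6 α=3/4: [112507/896, 39949/256, 64901/448]
→ [126, 156, 145]

at x=0,y=0 over L1,L2,L3,L4,L5,L7:
after L1 α=1/2: [149/2, 73, 151/2]
after L2 α=3/8: [1783/16, 437/8, 1019/16]
after L3 α=1: [22, 220, 200]
after L4 α=1/2: [110, 283/2, 433/2]
after L5 α=2/3: [442/3, 911/6, 1285/6]
after L7 α=1/3: [893/9, 977/9, 2032/9]
= [99, 109, 226]

(1,2) stack=L1,L2,L3,L4,L5,L7; from [0,0,0]:
L1 α=1/2: [27/2, 50, 135/2]
L2 α=4/7: [377/14, 98, 1581/14]
L3 α=1: [152, 203, 200]
L4 α=1/2: [106, 219, 411/2]
L5 α=3/7: [88, 186, 1401/7]
L7 α=1/2: [179/2, 283/2, 2059/14]
→ [90, 142, 147]

(0,2) stack=L1,L2,L3,L4,L5; from [0,0,0]:
after L1 α=5/7: [20, 1265/7, 1240/7]
after L2 α=5/8: [125/2, 4575/28, 6415/56]
after L3 α=4/5: [241/2, 3267/28, 29263/280]
after L4 α=1/2: [319/4, 7439/56, 93943/560]
after L5 α=1/3: [163/2, 10351/84, 148543/840]
→ [82, 123, 177]

(0,0) stack=L1,L2,L3,L4,L5,L8; from [0,0,0]:
after L1 α=1/2: [149/2, 73, 151/2]
after L2 α=3/8: [1783/16, 437/8, 1019/16]
after L3 α=1: [22, 220, 200]
after L4 α=1/2: [110, 283/2, 433/2]
after L5 α=2/3: [442/3, 911/6, 1285/6]
after L8 α=4/5: [1558/15, 979/6, 1957/30]
rounded: [104, 163, 65]


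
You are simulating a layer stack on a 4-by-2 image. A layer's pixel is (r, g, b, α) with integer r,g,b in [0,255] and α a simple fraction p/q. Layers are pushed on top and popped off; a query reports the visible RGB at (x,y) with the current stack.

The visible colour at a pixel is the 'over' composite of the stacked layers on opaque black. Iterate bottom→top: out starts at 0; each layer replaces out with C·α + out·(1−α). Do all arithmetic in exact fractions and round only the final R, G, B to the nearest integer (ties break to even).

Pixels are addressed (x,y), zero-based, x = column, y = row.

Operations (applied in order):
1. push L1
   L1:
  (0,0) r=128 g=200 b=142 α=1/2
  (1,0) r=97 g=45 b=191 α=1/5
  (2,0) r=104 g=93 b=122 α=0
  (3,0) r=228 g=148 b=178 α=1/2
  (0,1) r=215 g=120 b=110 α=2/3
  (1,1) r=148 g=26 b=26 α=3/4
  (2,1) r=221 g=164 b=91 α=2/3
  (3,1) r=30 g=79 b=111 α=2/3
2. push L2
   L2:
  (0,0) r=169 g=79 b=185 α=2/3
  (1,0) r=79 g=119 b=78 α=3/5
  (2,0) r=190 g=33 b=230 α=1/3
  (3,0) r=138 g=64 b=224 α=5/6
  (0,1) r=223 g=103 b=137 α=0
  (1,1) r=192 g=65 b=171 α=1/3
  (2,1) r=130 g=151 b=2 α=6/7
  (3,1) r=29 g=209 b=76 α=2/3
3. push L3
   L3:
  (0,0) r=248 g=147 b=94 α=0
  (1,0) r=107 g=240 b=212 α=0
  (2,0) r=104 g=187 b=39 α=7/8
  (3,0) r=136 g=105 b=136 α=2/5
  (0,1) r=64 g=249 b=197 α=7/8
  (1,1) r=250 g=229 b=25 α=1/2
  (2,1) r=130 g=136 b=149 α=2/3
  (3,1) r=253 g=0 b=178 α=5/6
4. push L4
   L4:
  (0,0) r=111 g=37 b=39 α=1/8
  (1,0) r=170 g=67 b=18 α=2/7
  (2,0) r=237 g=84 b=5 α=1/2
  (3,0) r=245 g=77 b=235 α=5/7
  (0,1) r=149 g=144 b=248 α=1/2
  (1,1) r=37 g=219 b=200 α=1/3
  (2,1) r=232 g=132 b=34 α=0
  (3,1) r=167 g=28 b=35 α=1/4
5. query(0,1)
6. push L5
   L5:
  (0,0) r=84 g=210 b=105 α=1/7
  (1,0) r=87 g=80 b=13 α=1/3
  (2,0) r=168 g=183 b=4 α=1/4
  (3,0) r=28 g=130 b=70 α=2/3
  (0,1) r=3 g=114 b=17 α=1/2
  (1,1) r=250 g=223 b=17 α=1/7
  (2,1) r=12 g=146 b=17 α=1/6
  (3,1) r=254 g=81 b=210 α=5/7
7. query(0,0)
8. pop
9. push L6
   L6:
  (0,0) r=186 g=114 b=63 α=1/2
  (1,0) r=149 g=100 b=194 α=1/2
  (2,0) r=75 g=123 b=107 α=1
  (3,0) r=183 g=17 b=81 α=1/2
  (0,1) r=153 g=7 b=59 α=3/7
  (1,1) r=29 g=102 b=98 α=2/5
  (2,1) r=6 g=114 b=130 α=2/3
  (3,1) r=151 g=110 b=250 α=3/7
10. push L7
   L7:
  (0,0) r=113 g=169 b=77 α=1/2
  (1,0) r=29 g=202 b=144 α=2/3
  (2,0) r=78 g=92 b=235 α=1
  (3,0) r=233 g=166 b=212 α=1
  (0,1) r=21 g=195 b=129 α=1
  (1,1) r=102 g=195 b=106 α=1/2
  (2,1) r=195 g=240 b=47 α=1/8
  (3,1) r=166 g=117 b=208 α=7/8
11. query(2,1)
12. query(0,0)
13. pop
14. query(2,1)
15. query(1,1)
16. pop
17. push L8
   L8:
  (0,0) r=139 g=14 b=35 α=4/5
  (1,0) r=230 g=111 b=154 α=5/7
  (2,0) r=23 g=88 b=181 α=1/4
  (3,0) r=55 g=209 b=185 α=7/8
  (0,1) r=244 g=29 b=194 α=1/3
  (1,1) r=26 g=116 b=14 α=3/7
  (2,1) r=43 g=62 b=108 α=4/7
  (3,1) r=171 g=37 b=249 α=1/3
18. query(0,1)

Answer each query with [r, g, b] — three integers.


query (0,1) [L1,L2,L3,L4] — begin 0,0,0
after L1 α=2/3: [430/3, 80, 220/3]
after L2 α=0: [430/3, 80, 220/3]
after L3 α=7/8: [887/12, 1823/8, 4357/24]
after L4 α=1/2: [2675/24, 2975/16, 10309/48]
rounded: [111, 186, 215]

query (0,0) [L1,L2,L3,L4,L5] — begin 0,0,0
L1 α=1/2: [64, 100, 71]
L2 α=2/3: [134, 86, 147]
L3 α=0: [134, 86, 147]
L4 α=1/8: [1049/8, 639/8, 267/2]
L5 α=1/7: [3483/28, 2757/28, 906/7]
→ [124, 98, 129]

(2,1) stack=L1,L2,L3,L4,L6,L7; from [0,0,0]:
L1 α=2/3: [442/3, 328/3, 182/3]
L2 α=6/7: [2782/21, 3046/21, 218/21]
L3 α=2/3: [8242/63, 8758/63, 6476/63]
L4 α=0: [8242/63, 8758/63, 6476/63]
L6 α=2/3: [8998/189, 23122/189, 22856/189]
L7 α=1/8: [14263/216, 14801/108, 24125/216]
→ [66, 137, 112]

query (0,0) [L1,L2,L3,L4,L6,L7] — begin 0,0,0
after L1 α=1/2: [64, 100, 71]
after L2 α=2/3: [134, 86, 147]
after L3 α=0: [134, 86, 147]
after L4 α=1/8: [1049/8, 639/8, 267/2]
after L6 α=1/2: [2537/16, 1551/16, 393/4]
after L7 α=1/2: [4345/32, 4255/32, 701/8]
rounded: [136, 133, 88]

at x=2,y=1 over L1,L2,L3,L4,L6:
+L1 (α=2/3) → [442/3, 328/3, 182/3]
+L2 (α=6/7) → [2782/21, 3046/21, 218/21]
+L3 (α=2/3) → [8242/63, 8758/63, 6476/63]
+L4 (α=0) → [8242/63, 8758/63, 6476/63]
+L6 (α=2/3) → [8998/189, 23122/189, 22856/189]
→ [48, 122, 121]

at x=1,y=1 over L1,L2,L3,L4,L6:
+L1 (α=3/4) → [111, 39/2, 39/2]
+L2 (α=1/3) → [138, 104/3, 70]
+L3 (α=1/2) → [194, 791/6, 95/2]
+L4 (α=1/3) → [425/3, 1448/9, 295/3]
+L6 (α=2/5) → [483/5, 412/3, 491/5]
→ [97, 137, 98]

at x=0,y=1 over L1,L2,L3,L4,L8:
after L1 α=2/3: [430/3, 80, 220/3]
after L2 α=0: [430/3, 80, 220/3]
after L3 α=7/8: [887/12, 1823/8, 4357/24]
after L4 α=1/2: [2675/24, 2975/16, 10309/48]
after L8 α=1/3: [5603/36, 1069/8, 14965/72]
rounded: [156, 134, 208]


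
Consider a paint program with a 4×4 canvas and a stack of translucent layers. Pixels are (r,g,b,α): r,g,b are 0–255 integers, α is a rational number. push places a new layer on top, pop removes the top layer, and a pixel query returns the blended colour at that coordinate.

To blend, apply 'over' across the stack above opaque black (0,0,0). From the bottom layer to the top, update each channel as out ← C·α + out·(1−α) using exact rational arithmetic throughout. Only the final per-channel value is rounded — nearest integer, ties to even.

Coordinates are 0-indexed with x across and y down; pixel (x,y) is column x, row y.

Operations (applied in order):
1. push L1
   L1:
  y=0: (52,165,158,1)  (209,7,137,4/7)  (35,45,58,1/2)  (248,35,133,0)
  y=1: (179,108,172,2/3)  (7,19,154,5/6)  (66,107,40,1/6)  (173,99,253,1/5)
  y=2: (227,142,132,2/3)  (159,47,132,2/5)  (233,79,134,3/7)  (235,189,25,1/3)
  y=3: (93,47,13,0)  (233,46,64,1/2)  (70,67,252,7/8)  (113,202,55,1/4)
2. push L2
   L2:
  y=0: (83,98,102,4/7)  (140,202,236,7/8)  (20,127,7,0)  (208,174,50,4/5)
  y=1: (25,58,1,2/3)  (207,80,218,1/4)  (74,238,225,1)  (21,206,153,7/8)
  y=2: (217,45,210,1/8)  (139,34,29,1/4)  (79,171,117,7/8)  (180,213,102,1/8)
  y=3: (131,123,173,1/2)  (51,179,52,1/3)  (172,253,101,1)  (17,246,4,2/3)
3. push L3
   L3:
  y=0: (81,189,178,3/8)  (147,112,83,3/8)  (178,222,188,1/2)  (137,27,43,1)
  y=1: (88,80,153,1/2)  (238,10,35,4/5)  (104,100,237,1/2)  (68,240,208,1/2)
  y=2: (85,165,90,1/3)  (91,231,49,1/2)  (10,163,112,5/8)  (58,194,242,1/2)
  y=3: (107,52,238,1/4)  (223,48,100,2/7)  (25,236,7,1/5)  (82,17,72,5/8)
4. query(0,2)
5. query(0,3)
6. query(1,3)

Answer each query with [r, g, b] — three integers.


at x=0,y=2 over L1,L2,L3:
+L1 (α=2/3) → [454/3, 284/3, 88]
+L2 (α=1/8) → [3829/24, 2123/24, 413/4]
+L3 (α=1/3) → [4849/36, 4103/36, 593/6]
rounded: [135, 114, 99]

at x=0,y=3 over L1,L2,L3:
after L1 α=0: [0, 0, 0]
after L2 α=1/2: [131/2, 123/2, 173/2]
after L3 α=1/4: [607/8, 473/8, 995/8]
rounded: [76, 59, 124]

query (1,3) [L1,L2,L3] — begin 0,0,0
after L1 α=1/2: [233/2, 23, 32]
after L2 α=1/3: [284/3, 75, 116/3]
after L3 α=2/7: [394/3, 471/7, 1180/21]
rounded: [131, 67, 56]


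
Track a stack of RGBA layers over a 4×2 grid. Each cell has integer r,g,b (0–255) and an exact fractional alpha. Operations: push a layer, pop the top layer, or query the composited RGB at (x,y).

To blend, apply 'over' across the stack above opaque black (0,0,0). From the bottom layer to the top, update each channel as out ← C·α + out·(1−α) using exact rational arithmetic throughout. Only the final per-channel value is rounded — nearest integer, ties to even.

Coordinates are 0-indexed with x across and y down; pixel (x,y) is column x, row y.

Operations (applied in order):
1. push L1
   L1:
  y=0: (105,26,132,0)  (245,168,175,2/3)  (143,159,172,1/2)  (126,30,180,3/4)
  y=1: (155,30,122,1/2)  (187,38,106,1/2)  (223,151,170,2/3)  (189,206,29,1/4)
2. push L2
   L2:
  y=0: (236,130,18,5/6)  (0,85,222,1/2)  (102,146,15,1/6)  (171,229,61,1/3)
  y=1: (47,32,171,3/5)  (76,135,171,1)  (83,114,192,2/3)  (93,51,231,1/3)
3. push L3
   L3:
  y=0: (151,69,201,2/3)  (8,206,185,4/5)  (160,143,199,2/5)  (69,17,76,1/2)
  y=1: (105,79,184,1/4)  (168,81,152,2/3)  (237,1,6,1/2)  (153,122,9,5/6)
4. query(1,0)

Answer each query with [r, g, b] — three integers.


at x=1,y=0 over L1,L2,L3:
after L1 α=2/3: [490/3, 112, 350/3]
after L2 α=1/2: [245/3, 197/2, 508/3]
after L3 α=4/5: [341/15, 369/2, 2728/15]
= [23, 184, 182]


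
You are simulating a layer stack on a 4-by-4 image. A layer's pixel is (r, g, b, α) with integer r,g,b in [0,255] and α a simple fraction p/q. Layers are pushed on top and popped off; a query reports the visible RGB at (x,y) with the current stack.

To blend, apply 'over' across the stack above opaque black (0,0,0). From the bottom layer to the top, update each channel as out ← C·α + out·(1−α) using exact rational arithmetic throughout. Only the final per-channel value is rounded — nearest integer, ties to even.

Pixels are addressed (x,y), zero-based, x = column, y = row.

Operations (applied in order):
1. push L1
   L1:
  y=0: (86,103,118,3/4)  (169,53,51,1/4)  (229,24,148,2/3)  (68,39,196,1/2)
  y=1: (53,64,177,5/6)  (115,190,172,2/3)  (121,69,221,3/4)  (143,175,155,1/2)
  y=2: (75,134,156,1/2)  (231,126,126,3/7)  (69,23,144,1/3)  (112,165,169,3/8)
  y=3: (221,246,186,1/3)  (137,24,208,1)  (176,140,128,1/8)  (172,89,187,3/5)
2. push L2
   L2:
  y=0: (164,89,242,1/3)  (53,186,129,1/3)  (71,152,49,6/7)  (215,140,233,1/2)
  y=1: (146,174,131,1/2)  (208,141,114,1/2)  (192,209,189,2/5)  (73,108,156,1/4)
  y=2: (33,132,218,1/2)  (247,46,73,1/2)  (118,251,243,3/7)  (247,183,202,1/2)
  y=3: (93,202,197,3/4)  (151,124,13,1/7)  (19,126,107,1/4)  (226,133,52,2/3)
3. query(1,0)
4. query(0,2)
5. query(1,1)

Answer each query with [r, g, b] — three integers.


query (1,0) [L1,L2] — begin 0,0,0
L1 α=1/4: [169/4, 53/4, 51/4]
L2 α=1/3: [275/6, 425/6, 103/2]
→ [46, 71, 52]

(0,2) stack=L1,L2; from [0,0,0]:
+L1 (α=1/2) → [75/2, 67, 78]
+L2 (α=1/2) → [141/4, 199/2, 148]
→ [35, 100, 148]

query (1,1) [L1,L2] — begin 0,0,0
after L1 α=2/3: [230/3, 380/3, 344/3]
after L2 α=1/2: [427/3, 803/6, 343/3]
→ [142, 134, 114]


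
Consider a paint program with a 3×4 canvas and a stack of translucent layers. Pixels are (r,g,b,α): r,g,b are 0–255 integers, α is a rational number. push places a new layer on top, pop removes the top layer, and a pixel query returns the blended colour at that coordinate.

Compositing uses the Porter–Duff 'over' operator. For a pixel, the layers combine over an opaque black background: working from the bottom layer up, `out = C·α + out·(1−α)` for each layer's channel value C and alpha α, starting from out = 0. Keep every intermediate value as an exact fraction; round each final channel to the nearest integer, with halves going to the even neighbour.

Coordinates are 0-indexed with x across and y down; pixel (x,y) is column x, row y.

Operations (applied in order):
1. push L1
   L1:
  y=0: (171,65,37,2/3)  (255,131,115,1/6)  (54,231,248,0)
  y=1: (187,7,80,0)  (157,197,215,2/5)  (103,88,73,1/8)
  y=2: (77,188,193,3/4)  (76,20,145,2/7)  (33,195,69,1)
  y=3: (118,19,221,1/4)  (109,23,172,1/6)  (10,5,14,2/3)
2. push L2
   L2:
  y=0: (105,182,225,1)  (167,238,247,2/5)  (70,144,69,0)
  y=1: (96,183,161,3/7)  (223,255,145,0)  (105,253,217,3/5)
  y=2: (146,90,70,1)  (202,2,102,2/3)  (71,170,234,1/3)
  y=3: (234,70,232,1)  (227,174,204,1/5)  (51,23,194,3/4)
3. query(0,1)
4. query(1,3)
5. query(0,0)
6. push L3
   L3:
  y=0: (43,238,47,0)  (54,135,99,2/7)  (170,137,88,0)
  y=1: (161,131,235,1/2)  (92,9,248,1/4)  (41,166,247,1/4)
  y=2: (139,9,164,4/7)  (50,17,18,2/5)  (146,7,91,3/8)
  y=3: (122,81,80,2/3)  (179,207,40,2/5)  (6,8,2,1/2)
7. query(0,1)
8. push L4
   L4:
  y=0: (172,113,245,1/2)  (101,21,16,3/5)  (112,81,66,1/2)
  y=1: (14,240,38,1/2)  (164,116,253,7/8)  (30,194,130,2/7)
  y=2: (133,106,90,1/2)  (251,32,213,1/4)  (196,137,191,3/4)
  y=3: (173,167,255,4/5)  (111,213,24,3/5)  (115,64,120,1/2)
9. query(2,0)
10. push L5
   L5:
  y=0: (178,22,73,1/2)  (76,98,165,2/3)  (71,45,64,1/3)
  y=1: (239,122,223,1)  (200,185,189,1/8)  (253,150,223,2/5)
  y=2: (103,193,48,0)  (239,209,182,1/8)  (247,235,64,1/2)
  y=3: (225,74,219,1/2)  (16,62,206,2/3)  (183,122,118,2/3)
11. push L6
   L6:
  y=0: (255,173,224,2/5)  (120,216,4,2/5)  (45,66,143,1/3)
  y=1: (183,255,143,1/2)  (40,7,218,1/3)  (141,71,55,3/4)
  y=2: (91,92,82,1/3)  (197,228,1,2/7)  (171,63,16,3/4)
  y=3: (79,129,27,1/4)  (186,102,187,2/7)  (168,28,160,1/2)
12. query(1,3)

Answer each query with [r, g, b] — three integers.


at x=0,y=1 over L1,L2:
+L1 (α=0) → [0, 0, 0]
+L2 (α=3/7) → [288/7, 549/7, 69]
→ [41, 78, 69]

at x=1,y=3 over L1,L2:
L1 α=1/6: [109/6, 23/6, 86/3]
L2 α=1/5: [899/15, 568/15, 956/15]
rounded: [60, 38, 64]

at x=0,y=0 over L1,L2:
+L1 (α=2/3) → [114, 130/3, 74/3]
+L2 (α=1) → [105, 182, 225]
rounded: [105, 182, 225]

(0,1) stack=L1,L2,L3; from [0,0,0]:
after L1 α=0: [0, 0, 0]
after L2 α=3/7: [288/7, 549/7, 69]
after L3 α=1/2: [1415/14, 733/7, 152]
rounded: [101, 105, 152]

query (2,0) [L1,L2,L3,L4] — begin 0,0,0
L1 α=0: [0, 0, 0]
L2 α=0: [0, 0, 0]
L3 α=0: [0, 0, 0]
L4 α=1/2: [56, 81/2, 33]
→ [56, 40, 33]

query (1,3) [L1,L2,L3,L4,L5,L6] — begin 0,0,0
after L1 α=1/6: [109/6, 23/6, 86/3]
after L2 α=1/5: [899/15, 568/15, 956/15]
after L3 α=2/5: [2689/25, 2638/25, 1356/25]
after L4 α=3/5: [13703/125, 21251/125, 4512/125]
after L5 α=2/3: [5901/125, 36751/375, 56012/375]
after L6 α=2/7: [15201/175, 52051/525, 84062/525]
= [87, 99, 160]
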